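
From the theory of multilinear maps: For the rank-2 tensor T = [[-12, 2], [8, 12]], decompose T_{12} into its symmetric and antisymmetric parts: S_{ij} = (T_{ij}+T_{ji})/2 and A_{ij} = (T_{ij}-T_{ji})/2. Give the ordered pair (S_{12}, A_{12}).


T_{12} = 2
T_{21} = 8
S_{12} = (2 + 8)/2 = 10/2 = 5
A_{12} = (2 - 8)/2 = -6/2 = -3
Check: S + A = 5 + -3 = 2 = T_{12}.

(5, -3)


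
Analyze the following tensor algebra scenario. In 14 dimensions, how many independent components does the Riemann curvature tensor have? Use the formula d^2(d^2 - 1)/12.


The Riemann tensor in d dimensions has d^2(d^2 - 1)/12 independent components.
d = 14, so d^2 = 196
d^2 - 1 = 195
d^2(d^2 - 1) = 196 * 195 = 38220
Divide by 12: 38220 / 12 = 3185

3185


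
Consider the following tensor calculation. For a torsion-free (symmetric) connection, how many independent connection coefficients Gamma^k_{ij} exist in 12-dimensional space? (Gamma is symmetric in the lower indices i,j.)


Christoffel symbols Gamma^k_{ij} are symmetric in i,j, so there are d * d(d+1)/2 independent symbols.
d = 12
d(d+1)/2 = 12 * 13 / 2 = 78
Total = 12 * 78 = 936

936


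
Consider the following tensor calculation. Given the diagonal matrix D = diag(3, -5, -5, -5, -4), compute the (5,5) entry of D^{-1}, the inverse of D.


For a diagonal matrix, the inverse has entries (D^{-1})_{ii} = 1/d_{ii}.
The diagonal entries are: d_{11} = 3, d_{22} = -5, d_{33} = -5, d_{44} = -5, d_{55} = -4
We need (D^{-1})_{55} = 1/d_{55} = 1/-4 = -1/4

-1/4


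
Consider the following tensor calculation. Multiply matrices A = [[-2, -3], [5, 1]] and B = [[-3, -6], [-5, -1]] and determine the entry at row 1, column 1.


(AB)_{ij} = sum_k A_{ik} B_{kj}.
For i=1, j=1:
A_{11} * B_{11} = -2 * -3 = 6
A_{12} * B_{21} = -3 * -5 = 15
Sum = 6 + 15 = 21

21


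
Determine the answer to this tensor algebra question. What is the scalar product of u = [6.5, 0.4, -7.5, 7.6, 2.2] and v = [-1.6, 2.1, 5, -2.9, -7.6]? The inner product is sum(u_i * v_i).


The inner product u . v = sum of u_i * v_i.
Term-by-term: 6.5 * -1.6, 0.4 * 2.1, -7.5 * 5, 7.6 * -2.9, 2.2 * -7.6
Products: -10.4, 0.84, -37.5, -22.04, -16.72
Sum = -10.4 + 0.84 + -37.5 + -22.04 + -16.72 = -85.82

-85.82


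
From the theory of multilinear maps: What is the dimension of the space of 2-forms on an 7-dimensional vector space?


The dimension of the space of p-forms on an n-dimensional space is C(n, p).
n = 7, p = 2
C(7, 2) = 7! / (2! * 5!) = 21

21


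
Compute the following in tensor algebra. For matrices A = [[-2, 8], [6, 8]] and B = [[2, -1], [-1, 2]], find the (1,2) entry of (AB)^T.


(AB)^T_{ij} = (AB)_{ji} = sum_k A_{jk} B_{ki}.
For i=1, j=2 we need (AB)_{21}:
A_{21} * B_{11} = 6 * 2 = 12
A_{22} * B_{21} = 8 * -1 = -8
Sum = 12 + -8 = 4

4


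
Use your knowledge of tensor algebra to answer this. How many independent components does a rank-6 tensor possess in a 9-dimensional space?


The number of components of a rank-r tensor in d dimensions is d^r.
Here d = 9 and r = 6.
9^6 = 531441

531441


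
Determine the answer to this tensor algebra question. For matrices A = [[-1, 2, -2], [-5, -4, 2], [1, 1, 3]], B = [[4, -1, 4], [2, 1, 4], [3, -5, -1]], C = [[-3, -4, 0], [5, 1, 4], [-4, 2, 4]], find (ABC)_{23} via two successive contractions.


(ABC)_{23} = sum_m (AB)_{2m} C_{m3}. First compute row 2 of AB.
(AB)_{21} = -5*4 + -4*2 + 2*3 = -22
(AB)_{22} = -5*-1 + -4*1 + 2*-5 = -9
(AB)_{23} = -5*4 + -4*4 + 2*-1 = -38
Now contract with column 3 of C:
(AB)_{21} * C_{13} = -22 * 0 = 0
(AB)_{22} * C_{23} = -9 * 4 = -36
(AB)_{23} * C_{33} = -38 * 4 = -152
(ABC)_{23} = 0 + -36 + -152 = -188

-188


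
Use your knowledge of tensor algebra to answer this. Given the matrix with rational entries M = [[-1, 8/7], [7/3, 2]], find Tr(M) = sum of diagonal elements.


The trace is the sum of diagonal entries.
Diagonal: M[1,1] = -1, M[2,2] = 2
Tr(M) = -1 + 2
Computing step by step:
After adding M[1,1]: -1
After adding M[2,2]: 1
Tr(M) = 1

1


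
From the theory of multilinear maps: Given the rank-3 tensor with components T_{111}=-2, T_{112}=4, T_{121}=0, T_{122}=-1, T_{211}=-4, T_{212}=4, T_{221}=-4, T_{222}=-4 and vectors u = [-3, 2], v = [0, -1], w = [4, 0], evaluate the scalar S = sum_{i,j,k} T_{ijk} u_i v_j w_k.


S = sum over i,j,k of T_{ijk} u_i v_j w_k. Expanding all 8 terms:
T_{111}*u_1*v_1*w_1 = -2*-3*0*4 = 0  (running total: 0)
T_{112}*u_1*v_1*w_2 = 4*-3*0*0 = 0  (running total: 0)
T_{121}*u_1*v_2*w_1 = 0*-3*-1*4 = 0  (running total: 0)
T_{122}*u_1*v_2*w_2 = -1*-3*-1*0 = 0  (running total: 0)
T_{211}*u_2*v_1*w_1 = -4*2*0*4 = 0  (running total: 0)
T_{212}*u_2*v_1*w_2 = 4*2*0*0 = 0  (running total: 0)
T_{221}*u_2*v_2*w_1 = -4*2*-1*4 = 32  (running total: 32)
T_{222}*u_2*v_2*w_2 = -4*2*-1*0 = 0  (running total: 32)
S = 32

32


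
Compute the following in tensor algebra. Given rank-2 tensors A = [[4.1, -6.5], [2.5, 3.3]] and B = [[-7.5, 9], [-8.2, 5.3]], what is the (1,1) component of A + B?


Tensor addition is component-wise: (A + B)_{ij} = A_{ij} + B_{ij}.
A_{11} = 4.1
B_{11} = -7.5
(A + B)_{11} = 4.1 + -7.5 = -3.4

-3.4


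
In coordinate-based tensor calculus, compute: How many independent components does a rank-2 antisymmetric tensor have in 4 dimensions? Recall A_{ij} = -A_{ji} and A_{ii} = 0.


An antisymmetric rank-2 tensor satisfies A_{ij} = -A_{ji}, so diagonal entries are zero.
The independent components are the upper-triangular entries: C(n, 2) = n(n-1)/2.
n = 4
C(4, 2) = 4 * 3 / 2 = 12 / 2 = 6

6


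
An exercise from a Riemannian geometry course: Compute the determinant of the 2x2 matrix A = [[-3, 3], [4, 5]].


For a 2x2 matrix [[a, b], [c, d]], det = a*d - b*c.
a = -3, b = 3, c = 4, d = 5
a*d = -3 * 5 = -15
b*c = 3 * 4 = 12
det = -15 - 12 = -27

-27


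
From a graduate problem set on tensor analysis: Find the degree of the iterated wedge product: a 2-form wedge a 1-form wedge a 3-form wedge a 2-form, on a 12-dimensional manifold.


The degree of a wedge product is the sum of the degrees of the individual forms.
Degrees: 2, 1, 3, 2
Total degree = 2 + 1 + 3 + 2 = 8

8


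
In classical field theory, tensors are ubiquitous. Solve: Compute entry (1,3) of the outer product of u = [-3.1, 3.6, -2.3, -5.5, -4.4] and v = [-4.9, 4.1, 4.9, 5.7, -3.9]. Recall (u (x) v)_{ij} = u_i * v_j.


The outer product entry T_{ij} = u_i * v_j.
We need i=1, j=3.
u_1 = -3.1, v_3 = 4.9
T_{1,3} = -3.1 * 4.9 = -15.19

-15.19


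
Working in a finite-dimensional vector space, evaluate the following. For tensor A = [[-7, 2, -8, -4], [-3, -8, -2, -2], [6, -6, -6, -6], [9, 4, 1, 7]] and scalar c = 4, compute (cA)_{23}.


Scalar multiplication: (cA)_{ij} = c * A_{ij}.
c = 4
A_{23} = -2
(cA)_{23} = 4 * -2 = -8

-8


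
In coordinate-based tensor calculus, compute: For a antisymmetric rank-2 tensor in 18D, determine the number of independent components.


A antisymmetric rank-2 tensor in d dimensions has d(d-1)/2 independent components.
d = 18
d(d-1)/2 = 18 * 17 / 2 = 306 / 2 = 153

153


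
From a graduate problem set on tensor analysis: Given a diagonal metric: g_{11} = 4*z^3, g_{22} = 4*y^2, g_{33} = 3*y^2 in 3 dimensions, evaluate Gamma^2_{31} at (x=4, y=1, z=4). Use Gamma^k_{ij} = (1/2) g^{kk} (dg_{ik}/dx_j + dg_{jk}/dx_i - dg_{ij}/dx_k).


For a diagonal metric, Gamma^k_{ij} = (1/2) g^{kk} (dg_{ik}/dx_j + dg_{jk}/dx_i - dg_{ij}/dx_k).
The metric is diagonal, so g_{ab} = 0 for a != b.
At the given point: g_{11} = 256, g_{22} = 4, g_{33} = 3
g^{22} = 1/4
dg_{32}/dx_1 = 0 (off-diagonal)
dg_{12}/dx_3 = 0 (off-diagonal)
dg_{31}/dx_2 = 0 (off-diagonal)
Numerator = 0 + 0 - 0 = 0
Gamma^2_{31} = 0 / (2 * 4) = 0

0


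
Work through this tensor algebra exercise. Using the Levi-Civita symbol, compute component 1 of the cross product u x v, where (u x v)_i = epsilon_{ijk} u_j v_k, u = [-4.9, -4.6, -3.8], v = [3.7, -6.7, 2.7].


(u x v)_1 = sum_{j,k} epsilon_{1jk} u_j v_k. Only permutations of (1,2,3) contribute; the two non-zero terms are:
eps_{123} u_2 v_3 = 1 * -4.6 * 2.7 = -12.42
eps_{132} u_3 v_2 = -1 * -3.8 * -6.7 = -25.46
(u x v)_1 = -37.88

-37.88


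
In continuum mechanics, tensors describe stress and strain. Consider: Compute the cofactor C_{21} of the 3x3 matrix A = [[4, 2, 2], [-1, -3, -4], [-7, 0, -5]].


To find cofactor C_{21}, delete row 2 and column 1.
The resulting 2x2 submatrix is: [[2, 2], [0, -5]]
Minor M_{21} = 2*-5 - 2*0
  = -10 - 0 = -10
Sign = (-1)^(2+1) = (-1)^3 = -1
Cofactor C_{21} = -1 * -10 = 10

10


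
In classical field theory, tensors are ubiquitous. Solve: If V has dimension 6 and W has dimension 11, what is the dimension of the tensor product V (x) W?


The dimension of a tensor product is the product of dimensions.
dim(V) = 6, dim(W) = 11
dim(V (x) W) = 6 * 11 = 66

66


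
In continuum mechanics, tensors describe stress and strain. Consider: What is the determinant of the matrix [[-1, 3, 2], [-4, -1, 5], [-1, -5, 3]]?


Expanding along the first row, det(A) = a11*M_11 - a12*M_12 + a13*M_13, where M_1j is the (1,j) minor.
Minor M_11 = -1*3 - 5*-5 = 22
Minor M_12 = -4*3 - 5*-1 = -7
Minor M_13 = -4*-5 - -1*-1 = 19
det = -1*(22) - 3*(-7) + 2*(19)
    = -22 - -21 + 38
    = 37

37


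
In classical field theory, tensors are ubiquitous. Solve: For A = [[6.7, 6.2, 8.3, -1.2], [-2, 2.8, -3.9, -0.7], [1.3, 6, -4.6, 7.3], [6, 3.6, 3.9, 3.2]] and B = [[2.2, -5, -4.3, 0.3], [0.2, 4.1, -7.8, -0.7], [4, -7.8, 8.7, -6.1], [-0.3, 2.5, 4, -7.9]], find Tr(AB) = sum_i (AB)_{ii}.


Tr(AB) = sum_i (AB)_{ii} where (AB)_{ii} = sum_k A_{ik} B_{ki}.
(AB)_{11} = 6.7*2.2 + 6.2*0.2 + 8.3*4 + -1.2*-0.3 = 49.54
(AB)_{22} = -2*-5 + 2.8*4.1 + -3.9*-7.8 + -0.7*2.5 = 50.15
(AB)_{33} = 1.3*-4.3 + 6*-7.8 + -4.6*8.7 + 7.3*4 = -63.21
(AB)_{44} = 6*0.3 + 3.6*-0.7 + 3.9*-6.1 + 3.2*-7.9 = -49.79
Tr(AB) = 49.54 + 50.15 + -63.21 + -49.79 = -13.31

-13.31


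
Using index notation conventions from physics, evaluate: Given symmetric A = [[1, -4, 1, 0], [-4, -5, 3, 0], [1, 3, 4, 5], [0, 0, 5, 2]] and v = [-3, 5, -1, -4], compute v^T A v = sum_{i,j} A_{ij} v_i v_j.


First compute Av:
(Av)_1 = 1*-3 + -4*5 + 1*-1 + 0*-4 = -24
(Av)_2 = -4*-3 + -5*5 + 3*-1 + 0*-4 = -16
(Av)_3 = 1*-3 + 3*5 + 4*-1 + 5*-4 = -12
(Av)_4 = 0*-3 + 0*5 + 5*-1 + 2*-4 = -13
Av = [-24, -16, -12, -13]
Then v^T (Av) = -3*-24 + 5*-16 + -1*-12 + -4*-13
= 72 + -80 + 12 + 52 = 56

56


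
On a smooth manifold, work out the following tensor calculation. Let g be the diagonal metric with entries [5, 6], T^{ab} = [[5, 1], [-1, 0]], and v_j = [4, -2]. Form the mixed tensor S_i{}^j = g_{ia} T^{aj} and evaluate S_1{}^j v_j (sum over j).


Step 1: lower the first index. For a diagonal metric, g_{ia} T^{aj} = g_{ii} T^{ij} (no sum on i).
g_{11} = 5
S_1{}^1 = 5 * T^{11} = 5 * 5 = 25
S_1{}^2 = 5 * T^{12} = 5 * 1 = 5
Step 2: contract S_1{}^j with v_j.
S_1{}^1 * v_1 = 25 * 4 = 100
S_1{}^2 * v_2 = 5 * -2 = -10
Result = 100 + -10 = 90

90


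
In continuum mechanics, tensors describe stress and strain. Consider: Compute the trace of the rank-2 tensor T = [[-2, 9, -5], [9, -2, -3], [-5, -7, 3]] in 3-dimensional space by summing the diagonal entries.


The contraction (trace) of a rank-2 tensor is the sum of its diagonal elements.
Diagonal entries: A[1,1] = -2, A[2,2] = -2, A[3,3] = 3
Tr(A) = -2 + -2 + 3 = -1

-1


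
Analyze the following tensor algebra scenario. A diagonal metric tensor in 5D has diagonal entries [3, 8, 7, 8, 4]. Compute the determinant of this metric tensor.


For a diagonal metric, the determinant is the product of diagonal entries.
Diagonal entries: 3, 8, 7, 8, 4
det(g) = 3 * 8 * 7 * 8 * 4 = 5376

5376


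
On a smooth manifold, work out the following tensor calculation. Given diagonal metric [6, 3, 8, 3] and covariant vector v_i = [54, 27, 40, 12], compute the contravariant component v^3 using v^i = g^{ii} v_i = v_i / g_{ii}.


To raise an index with a diagonal metric: v^i = v_i / g_{ii}.
For index 3: v_3 = 40, g_{33} = 8
v^3 = 40 / 8 = 5

5


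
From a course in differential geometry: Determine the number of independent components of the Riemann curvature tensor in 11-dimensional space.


The Riemann tensor in d dimensions has d^2(d^2 - 1)/12 independent components.
d = 11, so d^2 = 121
d^2 - 1 = 120
d^2(d^2 - 1) = 121 * 120 = 14520
Divide by 12: 14520 / 12 = 1210

1210


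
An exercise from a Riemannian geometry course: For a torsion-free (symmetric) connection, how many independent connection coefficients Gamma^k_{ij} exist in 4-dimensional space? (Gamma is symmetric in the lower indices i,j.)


Christoffel symbols Gamma^k_{ij} are symmetric in i,j, so there are d * d(d+1)/2 independent symbols.
d = 4
d(d+1)/2 = 4 * 5 / 2 = 10
Total = 4 * 10 = 40

40


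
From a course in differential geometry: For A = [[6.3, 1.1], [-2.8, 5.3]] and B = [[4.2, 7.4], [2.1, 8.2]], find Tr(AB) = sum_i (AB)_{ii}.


Tr(AB) = sum_i (AB)_{ii} where (AB)_{ii} = sum_k A_{ik} B_{ki}.
(AB)_{11} = 6.3*4.2 + 1.1*2.1 = 28.77
(AB)_{22} = -2.8*7.4 + 5.3*8.2 = 22.74
Tr(AB) = 28.77 + 22.74 = 51.51

51.51


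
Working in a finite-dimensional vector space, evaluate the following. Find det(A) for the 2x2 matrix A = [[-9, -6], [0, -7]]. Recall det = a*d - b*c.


For a 2x2 matrix [[a, b], [c, d]], det = a*d - b*c.
a = -9, b = -6, c = 0, d = -7
a*d = -9 * -7 = 63
b*c = -6 * 0 = 0
det = 63 - 0 = 63

63


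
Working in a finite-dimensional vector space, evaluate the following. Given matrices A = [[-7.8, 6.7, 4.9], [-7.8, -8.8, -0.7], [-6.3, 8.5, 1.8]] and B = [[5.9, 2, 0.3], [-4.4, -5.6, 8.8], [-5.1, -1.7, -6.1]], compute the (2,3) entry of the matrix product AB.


(AB)_{ij} = sum_k A_{ik} B_{kj}.
For i=2, j=3:
A_{21} * B_{13} = -7.8 * 0.3 = -2.34
A_{22} * B_{23} = -8.8 * 8.8 = -77.44
A_{23} * B_{33} = -0.7 * -6.1 = 4.27
Sum = -2.34 + -77.44 + 4.27 = -75.51

-75.51


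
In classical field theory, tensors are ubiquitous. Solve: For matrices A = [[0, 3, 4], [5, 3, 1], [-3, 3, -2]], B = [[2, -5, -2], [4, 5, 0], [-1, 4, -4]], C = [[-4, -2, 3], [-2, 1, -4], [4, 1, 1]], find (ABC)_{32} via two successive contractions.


(ABC)_{32} = sum_m (AB)_{3m} C_{m2}. First compute row 3 of AB.
(AB)_{31} = -3*2 + 3*4 + -2*-1 = 8
(AB)_{32} = -3*-5 + 3*5 + -2*4 = 22
(AB)_{33} = -3*-2 + 3*0 + -2*-4 = 14
Now contract with column 2 of C:
(AB)_{31} * C_{12} = 8 * -2 = -16
(AB)_{32} * C_{22} = 22 * 1 = 22
(AB)_{33} * C_{32} = 14 * 1 = 14
(ABC)_{32} = -16 + 22 + 14 = 20

20


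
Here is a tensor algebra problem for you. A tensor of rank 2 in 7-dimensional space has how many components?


The number of components of a rank-r tensor in d dimensions is d^r.
Here d = 7 and r = 2.
7^2 = 49

49


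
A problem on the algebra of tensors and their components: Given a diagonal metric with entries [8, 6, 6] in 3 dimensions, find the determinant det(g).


For a diagonal metric, the determinant is the product of diagonal entries.
Diagonal entries: 8, 6, 6
det(g) = 8 * 6 * 6 = 288

288


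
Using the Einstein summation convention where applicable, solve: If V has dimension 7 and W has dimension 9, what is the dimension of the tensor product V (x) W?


The dimension of a tensor product is the product of dimensions.
dim(V) = 7, dim(W) = 9
dim(V (x) W) = 7 * 9 = 63

63


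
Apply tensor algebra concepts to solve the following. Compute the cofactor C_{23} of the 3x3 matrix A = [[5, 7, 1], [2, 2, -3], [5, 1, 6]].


To find cofactor C_{23}, delete row 2 and column 3.
The resulting 2x2 submatrix is: [[5, 7], [5, 1]]
Minor M_{23} = 5*1 - 7*5
  = 5 - 35 = -30
Sign = (-1)^(2+3) = (-1)^5 = -1
Cofactor C_{23} = -1 * -30 = 30

30


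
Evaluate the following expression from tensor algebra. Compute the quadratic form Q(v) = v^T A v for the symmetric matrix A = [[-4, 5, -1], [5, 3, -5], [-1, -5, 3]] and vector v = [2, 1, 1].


First compute Av:
(Av)_1 = -4*2 + 5*1 + -1*1 = -4
(Av)_2 = 5*2 + 3*1 + -5*1 = 8
(Av)_3 = -1*2 + -5*1 + 3*1 = -4
Av = [-4, 8, -4]
Then v^T (Av) = 2*-4 + 1*8 + 1*-4
= -8 + 8 + -4 = -4

-4


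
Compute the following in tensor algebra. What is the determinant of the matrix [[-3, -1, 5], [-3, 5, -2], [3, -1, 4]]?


Expanding along the first row, det(A) = a11*M_11 - a12*M_12 + a13*M_13, where M_1j is the (1,j) minor.
Minor M_11 = 5*4 - -2*-1 = 18
Minor M_12 = -3*4 - -2*3 = -6
Minor M_13 = -3*-1 - 5*3 = -12
det = -3*(18) - -1*(-6) + 5*(-12)
    = -54 - 6 + -60
    = -120

-120


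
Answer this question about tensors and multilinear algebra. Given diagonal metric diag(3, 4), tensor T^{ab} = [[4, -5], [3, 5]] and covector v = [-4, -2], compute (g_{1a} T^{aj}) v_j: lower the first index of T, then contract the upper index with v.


Step 1: lower the first index. For a diagonal metric, g_{ia} T^{aj} = g_{ii} T^{ij} (no sum on i).
g_{11} = 3
S_1{}^1 = 3 * T^{11} = 3 * 4 = 12
S_1{}^2 = 3 * T^{12} = 3 * -5 = -15
Step 2: contract S_1{}^j with v_j.
S_1{}^1 * v_1 = 12 * -4 = -48
S_1{}^2 * v_2 = -15 * -2 = 30
Result = -48 + 30 = -18

-18


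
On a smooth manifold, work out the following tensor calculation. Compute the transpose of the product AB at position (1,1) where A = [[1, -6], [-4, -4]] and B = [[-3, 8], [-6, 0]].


(AB)^T_{ij} = (AB)_{ji} = sum_k A_{jk} B_{ki}.
For i=1, j=1 we need (AB)_{11}:
A_{11} * B_{11} = 1 * -3 = -3
A_{12} * B_{21} = -6 * -6 = 36
Sum = -3 + 36 = 33

33


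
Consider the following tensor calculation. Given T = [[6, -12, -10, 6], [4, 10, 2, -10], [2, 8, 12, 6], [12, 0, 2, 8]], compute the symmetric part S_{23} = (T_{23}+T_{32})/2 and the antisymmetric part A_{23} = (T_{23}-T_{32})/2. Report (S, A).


T_{23} = 2
T_{32} = 8
S_{23} = (2 + 8)/2 = 10/2 = 5
A_{23} = (2 - 8)/2 = -6/2 = -3
Check: S + A = 5 + -3 = 2 = T_{23}.

(5, -3)


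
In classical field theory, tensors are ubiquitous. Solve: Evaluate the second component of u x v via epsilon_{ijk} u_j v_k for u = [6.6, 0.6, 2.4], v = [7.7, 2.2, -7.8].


(u x v)_2 = sum_{j,k} epsilon_{2jk} u_j v_k. Only permutations of (1,2,3) contribute; the two non-zero terms are:
eps_{213} u_1 v_3 = -1 * 6.6 * -7.8 = 51.48
eps_{231} u_3 v_1 = 1 * 2.4 * 7.7 = 18.48
(u x v)_2 = 69.96

69.96


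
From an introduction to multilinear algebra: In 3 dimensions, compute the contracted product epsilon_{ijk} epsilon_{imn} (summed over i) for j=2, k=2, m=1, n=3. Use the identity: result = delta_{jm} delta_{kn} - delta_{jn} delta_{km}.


Using the identity: epsilon_{ijk} epsilon_{imn} = delta_{jm} delta_{kn} - delta_{jn} delta_{km}.
delta_{21} = 0
delta_{23} = 0
delta_{23} = 0
delta_{21} = 0
Result = 0 * 0 - 0 * 0 = 0 - 0 = 0

0


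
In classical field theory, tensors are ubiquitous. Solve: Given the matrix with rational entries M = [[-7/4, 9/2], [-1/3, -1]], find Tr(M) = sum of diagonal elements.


The trace is the sum of diagonal entries.
Diagonal: M[1,1] = -7/4, M[2,2] = -1
Tr(M) = -7/4 + -1
Computing step by step:
After adding M[1,1]: -7/4
After adding M[2,2]: -11/4
Tr(M) = -11/4

-11/4


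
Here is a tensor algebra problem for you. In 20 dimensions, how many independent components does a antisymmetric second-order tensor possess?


A antisymmetric rank-2 tensor in d dimensions has d(d-1)/2 independent components.
d = 20
d(d-1)/2 = 20 * 19 / 2 = 380 / 2 = 190

190


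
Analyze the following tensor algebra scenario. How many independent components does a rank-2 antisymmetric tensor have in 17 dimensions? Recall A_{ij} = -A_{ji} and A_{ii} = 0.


An antisymmetric rank-2 tensor satisfies A_{ij} = -A_{ji}, so diagonal entries are zero.
The independent components are the upper-triangular entries: C(n, 2) = n(n-1)/2.
n = 17
C(17, 2) = 17 * 16 / 2 = 272 / 2 = 136

136


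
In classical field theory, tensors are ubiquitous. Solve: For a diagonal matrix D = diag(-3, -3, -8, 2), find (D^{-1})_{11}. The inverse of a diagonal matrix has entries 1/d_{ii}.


For a diagonal matrix, the inverse has entries (D^{-1})_{ii} = 1/d_{ii}.
The diagonal entries are: d_{11} = -3, d_{22} = -3, d_{33} = -8, d_{44} = 2
We need (D^{-1})_{11} = 1/d_{11} = 1/-3 = -1/3

-1/3


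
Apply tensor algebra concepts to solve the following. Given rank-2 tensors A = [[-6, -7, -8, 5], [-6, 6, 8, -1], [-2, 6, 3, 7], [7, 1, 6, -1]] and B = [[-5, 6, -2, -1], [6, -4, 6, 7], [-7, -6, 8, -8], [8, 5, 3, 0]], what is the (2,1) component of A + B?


Tensor addition is component-wise: (A + B)_{ij} = A_{ij} + B_{ij}.
A_{21} = -6
B_{21} = 6
(A + B)_{21} = -6 + 6 = 0

0


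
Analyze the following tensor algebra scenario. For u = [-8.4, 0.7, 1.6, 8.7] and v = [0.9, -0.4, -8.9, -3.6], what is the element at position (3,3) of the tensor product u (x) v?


The outer product entry T_{ij} = u_i * v_j.
We need i=3, j=3.
u_3 = 1.6, v_3 = -8.9
T_{3,3} = 1.6 * -8.9 = -14.24

-14.24


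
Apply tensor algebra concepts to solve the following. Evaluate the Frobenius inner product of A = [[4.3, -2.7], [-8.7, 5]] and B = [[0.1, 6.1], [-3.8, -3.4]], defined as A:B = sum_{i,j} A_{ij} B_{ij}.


A:B = sum over all i,j of A_{ij} * B_{ij}.
Row 1: 4.3*0.1=0.43, -2.7*6.1=-16.47 => row sum = -16.04
Row 2: -8.7*-3.8=33.06, 5*-3.4=-17 => row sum = 16.06
Total = -16.04 + 16.06 = 0.02

0.02


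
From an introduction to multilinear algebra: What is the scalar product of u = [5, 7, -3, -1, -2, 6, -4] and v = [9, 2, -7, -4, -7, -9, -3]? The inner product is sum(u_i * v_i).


The inner product u . v = sum of u_i * v_i.
Term-by-term: 5 * 9, 7 * 2, -3 * -7, -1 * -4, -2 * -7, 6 * -9, -4 * -3
Products: 45, 14, 21, 4, 14, -54, 12
Sum = 45 + 14 + 21 + 4 + 14 + -54 + 12 = 56

56


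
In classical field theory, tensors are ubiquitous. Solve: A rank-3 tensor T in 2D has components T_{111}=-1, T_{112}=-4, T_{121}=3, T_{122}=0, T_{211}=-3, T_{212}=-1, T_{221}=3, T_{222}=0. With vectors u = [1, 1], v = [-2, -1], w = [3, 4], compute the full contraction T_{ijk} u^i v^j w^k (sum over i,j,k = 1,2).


S = sum over i,j,k of T_{ijk} u_i v_j w_k. Expanding all 8 terms:
T_{111}*u_1*v_1*w_1 = -1*1*-2*3 = 6  (running total: 6)
T_{112}*u_1*v_1*w_2 = -4*1*-2*4 = 32  (running total: 38)
T_{121}*u_1*v_2*w_1 = 3*1*-1*3 = -9  (running total: 29)
T_{122}*u_1*v_2*w_2 = 0*1*-1*4 = 0  (running total: 29)
T_{211}*u_2*v_1*w_1 = -3*1*-2*3 = 18  (running total: 47)
T_{212}*u_2*v_1*w_2 = -1*1*-2*4 = 8  (running total: 55)
T_{221}*u_2*v_2*w_1 = 3*1*-1*3 = -9  (running total: 46)
T_{222}*u_2*v_2*w_2 = 0*1*-1*4 = 0  (running total: 46)
S = 46

46


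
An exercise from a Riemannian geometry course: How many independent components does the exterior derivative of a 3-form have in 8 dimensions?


The exterior derivative of a p-form is a (p+1)-form.
Its number of independent components is C(n, p+1).
n = 8, p+1 = 4
C(8, 4) = 70

70


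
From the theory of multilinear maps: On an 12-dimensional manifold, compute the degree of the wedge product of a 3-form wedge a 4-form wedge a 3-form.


The degree of a wedge product is the sum of the degrees of the individual forms.
Degrees: 3, 4, 3
Total degree = 3 + 4 + 3 = 10

10


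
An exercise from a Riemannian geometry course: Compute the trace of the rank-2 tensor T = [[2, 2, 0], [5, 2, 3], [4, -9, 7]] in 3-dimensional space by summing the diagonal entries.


The contraction (trace) of a rank-2 tensor is the sum of its diagonal elements.
Diagonal entries: A[1,1] = 2, A[2,2] = 2, A[3,3] = 7
Tr(A) = 2 + 2 + 7 = 11

11


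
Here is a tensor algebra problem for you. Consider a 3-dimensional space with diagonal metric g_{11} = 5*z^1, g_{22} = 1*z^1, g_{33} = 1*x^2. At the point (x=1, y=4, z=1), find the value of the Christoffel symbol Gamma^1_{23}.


For a diagonal metric, Gamma^k_{ij} = (1/2) g^{kk} (dg_{ik}/dx_j + dg_{jk}/dx_i - dg_{ij}/dx_k).
The metric is diagonal, so g_{ab} = 0 for a != b.
At the given point: g_{11} = 5, g_{22} = 1, g_{33} = 1
g^{11} = 1/5
dg_{21}/dx_3 = 0 (off-diagonal)
dg_{31}/dx_2 = 0 (off-diagonal)
dg_{23}/dx_1 = 0 (off-diagonal)
Numerator = 0 + 0 - 0 = 0
Gamma^1_{23} = 0 / (2 * 5) = 0

0


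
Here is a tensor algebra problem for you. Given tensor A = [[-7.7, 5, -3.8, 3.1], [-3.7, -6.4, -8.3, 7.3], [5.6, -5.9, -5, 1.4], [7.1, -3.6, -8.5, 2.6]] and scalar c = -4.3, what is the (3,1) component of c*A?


Scalar multiplication: (cA)_{ij} = c * A_{ij}.
c = -4.3
A_{31} = 5.6
(cA)_{31} = -4.3 * 5.6 = -24.08

-24.08


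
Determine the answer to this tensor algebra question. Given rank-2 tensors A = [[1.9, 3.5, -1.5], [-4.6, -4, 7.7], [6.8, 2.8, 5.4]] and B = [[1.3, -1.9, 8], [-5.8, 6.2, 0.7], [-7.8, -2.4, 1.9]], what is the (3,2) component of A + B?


Tensor addition is component-wise: (A + B)_{ij} = A_{ij} + B_{ij}.
A_{32} = 2.8
B_{32} = -2.4
(A + B)_{32} = 2.8 + -2.4 = 0.4

0.4


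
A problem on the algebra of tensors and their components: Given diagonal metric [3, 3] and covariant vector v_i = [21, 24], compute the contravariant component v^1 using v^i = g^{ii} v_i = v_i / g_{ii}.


To raise an index with a diagonal metric: v^i = v_i / g_{ii}.
For index 1: v_1 = 21, g_{11} = 3
v^1 = 21 / 3 = 7

7


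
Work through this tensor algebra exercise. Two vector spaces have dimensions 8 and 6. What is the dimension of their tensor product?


The dimension of a tensor product is the product of dimensions.
dim(V) = 8, dim(W) = 6
dim(V (x) W) = 8 * 6 = 48

48


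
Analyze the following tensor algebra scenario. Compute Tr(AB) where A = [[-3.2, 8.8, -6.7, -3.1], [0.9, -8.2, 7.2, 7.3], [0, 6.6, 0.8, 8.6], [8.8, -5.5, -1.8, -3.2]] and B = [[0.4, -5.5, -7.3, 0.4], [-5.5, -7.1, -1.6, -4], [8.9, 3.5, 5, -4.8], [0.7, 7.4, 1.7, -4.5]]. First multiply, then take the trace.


Tr(AB) = sum_i (AB)_{ii} where (AB)_{ii} = sum_k A_{ik} B_{ki}.
(AB)_{11} = -3.2*0.4 + 8.8*-5.5 + -6.7*8.9 + -3.1*0.7 = -111.48
(AB)_{22} = 0.9*-5.5 + -8.2*-7.1 + 7.2*3.5 + 7.3*7.4 = 132.49
(AB)_{33} = 0*-7.3 + 6.6*-1.6 + 0.8*5 + 8.6*1.7 = 8.06
(AB)_{44} = 8.8*0.4 + -5.5*-4 + -1.8*-4.8 + -3.2*-4.5 = 48.56
Tr(AB) = -111.48 + 132.49 + 8.06 + 48.56 = 77.63

77.63


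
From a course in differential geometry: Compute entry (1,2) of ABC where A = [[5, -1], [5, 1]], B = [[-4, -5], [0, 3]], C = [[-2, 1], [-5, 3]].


(ABC)_{12} = sum_m (AB)_{1m} C_{m2}. First compute row 1 of AB.
(AB)_{11} = 5*-4 + -1*0 = -20
(AB)_{12} = 5*-5 + -1*3 = -28
Now contract with column 2 of C:
(AB)_{11} * C_{12} = -20 * 1 = -20
(AB)_{12} * C_{22} = -28 * 3 = -84
(ABC)_{12} = -20 + -84 = -104

-104


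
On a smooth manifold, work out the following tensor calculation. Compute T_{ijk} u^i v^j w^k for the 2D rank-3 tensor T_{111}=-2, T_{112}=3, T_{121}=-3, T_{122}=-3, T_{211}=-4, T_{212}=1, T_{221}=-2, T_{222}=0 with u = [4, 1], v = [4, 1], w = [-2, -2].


S = sum over i,j,k of T_{ijk} u_i v_j w_k. Expanding all 8 terms:
T_{111}*u_1*v_1*w_1 = -2*4*4*-2 = 64  (running total: 64)
T_{112}*u_1*v_1*w_2 = 3*4*4*-2 = -96  (running total: -32)
T_{121}*u_1*v_2*w_1 = -3*4*1*-2 = 24  (running total: -8)
T_{122}*u_1*v_2*w_2 = -3*4*1*-2 = 24  (running total: 16)
T_{211}*u_2*v_1*w_1 = -4*1*4*-2 = 32  (running total: 48)
T_{212}*u_2*v_1*w_2 = 1*1*4*-2 = -8  (running total: 40)
T_{221}*u_2*v_2*w_1 = -2*1*1*-2 = 4  (running total: 44)
T_{222}*u_2*v_2*w_2 = 0*1*1*-2 = 0  (running total: 44)
S = 44

44


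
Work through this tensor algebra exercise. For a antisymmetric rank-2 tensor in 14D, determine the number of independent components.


A antisymmetric rank-2 tensor in d dimensions has d(d-1)/2 independent components.
d = 14
d(d-1)/2 = 14 * 13 / 2 = 182 / 2 = 91

91


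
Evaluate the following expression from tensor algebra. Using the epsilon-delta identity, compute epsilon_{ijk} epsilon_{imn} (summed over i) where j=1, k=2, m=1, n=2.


Using the identity: epsilon_{ijk} epsilon_{imn} = delta_{jm} delta_{kn} - delta_{jn} delta_{km}.
delta_{11} = 1
delta_{22} = 1
delta_{12} = 0
delta_{21} = 0
Result = 1 * 1 - 0 * 0 = 1 - 0 = 1

1


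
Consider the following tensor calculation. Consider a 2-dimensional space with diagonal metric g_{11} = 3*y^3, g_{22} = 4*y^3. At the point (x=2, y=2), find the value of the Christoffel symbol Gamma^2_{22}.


For a diagonal metric, Gamma^k_{ij} = (1/2) g^{kk} (dg_{ik}/dx_j + dg_{jk}/dx_i - dg_{ij}/dx_k).
The metric is diagonal, so g_{ab} = 0 for a != b.
At the given point: g_{11} = 24, g_{22} = 32
g^{22} = 1/32
dg_{22}/dx_2 = dg_{22}/dx_2 = 48
dg_{22}/dx_2 = dg_{22}/dx_2 = 48
dg_{22}/dx_2 = dg_{22}/dx_2 = 48
Numerator = 48 + 48 - 48 = 48
Gamma^2_{22} = 48 / (2 * 32) = 3/4

3/4


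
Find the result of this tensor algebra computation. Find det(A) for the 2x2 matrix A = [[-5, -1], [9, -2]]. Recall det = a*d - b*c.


For a 2x2 matrix [[a, b], [c, d]], det = a*d - b*c.
a = -5, b = -1, c = 9, d = -2
a*d = -5 * -2 = 10
b*c = -1 * 9 = -9
det = 10 - -9 = 19

19


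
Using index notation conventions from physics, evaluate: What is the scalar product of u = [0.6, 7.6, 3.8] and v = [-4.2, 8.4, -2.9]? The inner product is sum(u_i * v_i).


The inner product u . v = sum of u_i * v_i.
Term-by-term: 0.6 * -4.2, 7.6 * 8.4, 3.8 * -2.9
Products: -2.52, 63.84, -11.02
Sum = -2.52 + 63.84 + -11.02 = 50.3

50.3


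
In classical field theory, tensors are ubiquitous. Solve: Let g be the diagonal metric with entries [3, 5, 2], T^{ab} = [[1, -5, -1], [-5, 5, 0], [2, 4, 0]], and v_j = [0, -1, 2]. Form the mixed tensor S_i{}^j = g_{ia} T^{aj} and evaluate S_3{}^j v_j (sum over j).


Step 1: lower the first index. For a diagonal metric, g_{ia} T^{aj} = g_{ii} T^{ij} (no sum on i).
g_{33} = 2
S_3{}^1 = 2 * T^{31} = 2 * 2 = 4
S_3{}^2 = 2 * T^{32} = 2 * 4 = 8
S_3{}^3 = 2 * T^{33} = 2 * 0 = 0
Step 2: contract S_3{}^j with v_j.
S_3{}^1 * v_1 = 4 * 0 = 0
S_3{}^2 * v_2 = 8 * -1 = -8
S_3{}^3 * v_3 = 0 * 2 = 0
Result = 0 + -8 + 0 = -8

-8


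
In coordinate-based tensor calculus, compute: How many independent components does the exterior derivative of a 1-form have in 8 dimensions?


The exterior derivative of a p-form is a (p+1)-form.
Its number of independent components is C(n, p+1).
n = 8, p+1 = 2
C(8, 2) = 28

28


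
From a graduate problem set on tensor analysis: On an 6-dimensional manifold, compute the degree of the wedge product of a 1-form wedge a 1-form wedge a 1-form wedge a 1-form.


The degree of a wedge product is the sum of the degrees of the individual forms.
Degrees: 1, 1, 1, 1
Total degree = 1 + 1 + 1 + 1 = 4

4


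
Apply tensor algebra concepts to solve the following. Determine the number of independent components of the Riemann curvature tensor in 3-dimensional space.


The Riemann tensor in d dimensions has d^2(d^2 - 1)/12 independent components.
d = 3, so d^2 = 9
d^2 - 1 = 8
d^2(d^2 - 1) = 9 * 8 = 72
Divide by 12: 72 / 12 = 6

6


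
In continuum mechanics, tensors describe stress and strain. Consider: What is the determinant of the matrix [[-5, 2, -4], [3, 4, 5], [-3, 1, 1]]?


Expanding along the first row, det(A) = a11*M_11 - a12*M_12 + a13*M_13, where M_1j is the (1,j) minor.
Minor M_11 = 4*1 - 5*1 = -1
Minor M_12 = 3*1 - 5*-3 = 18
Minor M_13 = 3*1 - 4*-3 = 15
det = -5*(-1) - 2*(18) + -4*(15)
    = 5 - 36 + -60
    = -91

-91


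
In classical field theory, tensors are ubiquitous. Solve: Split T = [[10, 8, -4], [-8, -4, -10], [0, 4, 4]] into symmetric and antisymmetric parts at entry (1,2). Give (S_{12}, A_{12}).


T_{12} = 8
T_{21} = -8
S_{12} = (8 + -8)/2 = 0/2 = 0
A_{12} = (8 - -8)/2 = 16/2 = 8
Check: S + A = 0 + 8 = 8 = T_{12}.

(0, 8)


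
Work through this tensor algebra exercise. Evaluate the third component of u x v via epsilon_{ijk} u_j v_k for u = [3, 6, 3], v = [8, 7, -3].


(u x v)_3 = sum_{j,k} epsilon_{3jk} u_j v_k. Only permutations of (1,2,3) contribute; the two non-zero terms are:
eps_{312} u_1 v_2 = 1 * 3 * 7 = 21
eps_{321} u_2 v_1 = -1 * 6 * 8 = -48
(u x v)_3 = -27

-27


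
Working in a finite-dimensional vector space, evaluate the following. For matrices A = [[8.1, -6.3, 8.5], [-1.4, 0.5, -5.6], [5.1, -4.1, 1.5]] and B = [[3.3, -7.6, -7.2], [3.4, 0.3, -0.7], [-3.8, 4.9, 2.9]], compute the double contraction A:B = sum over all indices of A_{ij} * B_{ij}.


A:B = sum over all i,j of A_{ij} * B_{ij}.
Row 1: 8.1*3.3=26.73, -6.3*-7.6=47.88, 8.5*-7.2=-61.2 => row sum = 13.41
Row 2: -1.4*3.4=-4.76, 0.5*0.3=0.15, -5.6*-0.7=3.92 => row sum = -0.69
Row 3: 5.1*-3.8=-19.38, -4.1*4.9=-20.09, 1.5*2.9=4.35 => row sum = -35.12
Total = 13.41 + -0.69 + -35.12 = -22.4

-22.4


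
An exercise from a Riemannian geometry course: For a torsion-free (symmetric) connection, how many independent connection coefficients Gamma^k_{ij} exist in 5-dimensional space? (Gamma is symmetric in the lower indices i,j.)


Christoffel symbols Gamma^k_{ij} are symmetric in i,j, so there are d * d(d+1)/2 independent symbols.
d = 5
d(d+1)/2 = 5 * 6 / 2 = 15
Total = 5 * 15 = 75

75


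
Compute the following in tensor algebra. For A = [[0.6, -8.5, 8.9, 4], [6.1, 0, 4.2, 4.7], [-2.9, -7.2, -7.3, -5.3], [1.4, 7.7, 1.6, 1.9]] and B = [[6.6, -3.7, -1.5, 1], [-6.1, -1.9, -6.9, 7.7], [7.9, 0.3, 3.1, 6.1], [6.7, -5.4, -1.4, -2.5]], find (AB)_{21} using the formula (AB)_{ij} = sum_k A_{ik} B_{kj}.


(AB)_{ij} = sum_k A_{ik} B_{kj}.
For i=2, j=1:
A_{21} * B_{11} = 6.1 * 6.6 = 40.26
A_{22} * B_{21} = 0 * -6.1 = 0
A_{23} * B_{31} = 4.2 * 7.9 = 33.18
A_{24} * B_{41} = 4.7 * 6.7 = 31.49
Sum = 40.26 + 0 + 33.18 + 31.49 = 104.93

104.93


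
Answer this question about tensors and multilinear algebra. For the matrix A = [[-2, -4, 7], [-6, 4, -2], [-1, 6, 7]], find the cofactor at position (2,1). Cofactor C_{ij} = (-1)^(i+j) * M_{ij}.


To find cofactor C_{21}, delete row 2 and column 1.
The resulting 2x2 submatrix is: [[-4, 7], [6, 7]]
Minor M_{21} = -4*7 - 7*6
  = -28 - 42 = -70
Sign = (-1)^(2+1) = (-1)^3 = -1
Cofactor C_{21} = -1 * -70 = 70

70


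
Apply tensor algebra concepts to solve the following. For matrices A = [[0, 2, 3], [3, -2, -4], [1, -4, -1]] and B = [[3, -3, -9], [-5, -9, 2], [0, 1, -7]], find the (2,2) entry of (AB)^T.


(AB)^T_{ij} = (AB)_{ji} = sum_k A_{jk} B_{ki}.
For i=2, j=2 we need (AB)_{22}:
A_{21} * B_{12} = 3 * -3 = -9
A_{22} * B_{22} = -2 * -9 = 18
A_{23} * B_{32} = -4 * 1 = -4
Sum = -9 + 18 + -4 = 5

5


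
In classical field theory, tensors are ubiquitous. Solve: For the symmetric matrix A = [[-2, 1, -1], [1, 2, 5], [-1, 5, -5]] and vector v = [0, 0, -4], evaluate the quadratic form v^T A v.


First compute Av:
(Av)_1 = -2*0 + 1*0 + -1*-4 = 4
(Av)_2 = 1*0 + 2*0 + 5*-4 = -20
(Av)_3 = -1*0 + 5*0 + -5*-4 = 20
Av = [4, -20, 20]
Then v^T (Av) = 0*4 + 0*-20 + -4*20
= 0 + 0 + -80 = -80

-80


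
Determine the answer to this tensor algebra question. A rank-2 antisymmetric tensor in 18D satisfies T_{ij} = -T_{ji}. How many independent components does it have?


An antisymmetric rank-2 tensor satisfies A_{ij} = -A_{ji}, so diagonal entries are zero.
The independent components are the upper-triangular entries: C(n, 2) = n(n-1)/2.
n = 18
C(18, 2) = 18 * 17 / 2 = 306 / 2 = 153

153


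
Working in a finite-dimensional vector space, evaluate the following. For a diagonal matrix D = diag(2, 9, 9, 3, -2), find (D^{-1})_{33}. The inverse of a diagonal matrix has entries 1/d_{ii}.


For a diagonal matrix, the inverse has entries (D^{-1})_{ii} = 1/d_{ii}.
The diagonal entries are: d_{11} = 2, d_{22} = 9, d_{33} = 9, d_{44} = 3, d_{55} = -2
We need (D^{-1})_{33} = 1/d_{33} = 1/9 = 1/9

1/9


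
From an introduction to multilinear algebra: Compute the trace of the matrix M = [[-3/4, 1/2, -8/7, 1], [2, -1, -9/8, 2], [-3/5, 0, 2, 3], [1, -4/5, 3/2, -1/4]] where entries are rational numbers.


The trace is the sum of diagonal entries.
Diagonal: M[1,1] = -3/4, M[2,2] = -1, M[3,3] = 2, M[4,4] = -1/4
Tr(M) = -3/4 + -1 + 2 + -1/4
Computing step by step:
After adding M[1,1]: -3/4
After adding M[2,2]: -7/4
After adding M[3,3]: 1/4
After adding M[4,4]: 0
Tr(M) = 0

0


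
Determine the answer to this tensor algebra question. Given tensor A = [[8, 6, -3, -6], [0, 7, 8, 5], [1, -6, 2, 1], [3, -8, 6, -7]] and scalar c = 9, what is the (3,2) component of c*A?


Scalar multiplication: (cA)_{ij} = c * A_{ij}.
c = 9
A_{32} = -6
(cA)_{32} = 9 * -6 = -54

-54


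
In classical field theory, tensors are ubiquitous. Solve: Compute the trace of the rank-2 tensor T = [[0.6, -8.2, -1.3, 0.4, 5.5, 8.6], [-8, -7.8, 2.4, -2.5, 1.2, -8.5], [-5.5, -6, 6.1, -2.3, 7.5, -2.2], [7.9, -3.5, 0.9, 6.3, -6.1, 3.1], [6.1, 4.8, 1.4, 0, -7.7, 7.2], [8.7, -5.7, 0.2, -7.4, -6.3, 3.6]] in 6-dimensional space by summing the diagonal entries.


The contraction (trace) of a rank-2 tensor is the sum of its diagonal elements.
Diagonal entries: A[1,1] = 0.6, A[2,2] = -7.8, A[3,3] = 6.1, A[4,4] = 6.3, A[5,5] = -7.7, A[6,6] = 3.6
Tr(A) = 0.6 + -7.8 + 6.1 + 6.3 + -7.7 + 3.6 = 1.1

1.1


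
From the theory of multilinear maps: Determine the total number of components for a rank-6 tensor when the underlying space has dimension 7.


The number of components of a rank-r tensor in d dimensions is d^r.
Here d = 7 and r = 6.
7^6 = 117649

117649


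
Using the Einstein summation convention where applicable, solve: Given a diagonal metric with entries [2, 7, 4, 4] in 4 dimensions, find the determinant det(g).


For a diagonal metric, the determinant is the product of diagonal entries.
Diagonal entries: 2, 7, 4, 4
det(g) = 2 * 7 * 4 * 4 = 224

224


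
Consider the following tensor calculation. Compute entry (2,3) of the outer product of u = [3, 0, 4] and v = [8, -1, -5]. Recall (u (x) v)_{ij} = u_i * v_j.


The outer product entry T_{ij} = u_i * v_j.
We need i=2, j=3.
u_2 = 0, v_3 = -5
T_{2,3} = 0 * -5 = 0

0


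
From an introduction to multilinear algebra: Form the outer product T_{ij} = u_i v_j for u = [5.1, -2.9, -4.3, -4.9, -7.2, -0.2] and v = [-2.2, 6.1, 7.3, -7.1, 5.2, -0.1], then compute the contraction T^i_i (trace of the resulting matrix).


The outer product gives T_{ij} = u_i v_j.
The trace (contraction) is Tr(T) = sum_i T_{ii} = sum_i u_i v_i.
Diagonal entries:
T_{11} = u_1 * v_1 = 5.1 * -2.2 = -11.22
T_{22} = u_2 * v_2 = -2.9 * 6.1 = -17.69
T_{33} = u_3 * v_3 = -4.3 * 7.3 = -31.39
T_{44} = u_4 * v_4 = -4.9 * -7.1 = 34.79
T_{55} = u_5 * v_5 = -7.2 * 5.2 = -37.44
T_{66} = u_6 * v_6 = -0.2 * -0.1 = 0.02
Tr(T) = -11.22 + -17.69 + -31.39 + 34.79 + -37.44 + 0.02 = -62.93

-62.93


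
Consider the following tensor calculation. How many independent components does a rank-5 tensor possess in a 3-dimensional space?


The number of components of a rank-r tensor in d dimensions is d^r.
Here d = 3 and r = 5.
3^5 = 243

243


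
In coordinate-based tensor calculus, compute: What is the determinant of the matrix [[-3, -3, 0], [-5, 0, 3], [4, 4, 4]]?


Expanding along the first row, det(A) = a11*M_11 - a12*M_12 + a13*M_13, where M_1j is the (1,j) minor.
Minor M_11 = 0*4 - 3*4 = -12
Minor M_12 = -5*4 - 3*4 = -32
Minor M_13 = -5*4 - 0*4 = -20
det = -3*(-12) - -3*(-32) + 0*(-20)
    = 36 - 96 + 0
    = -60

-60


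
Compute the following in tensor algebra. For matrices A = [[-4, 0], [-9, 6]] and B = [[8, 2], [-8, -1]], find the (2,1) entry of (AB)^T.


(AB)^T_{ij} = (AB)_{ji} = sum_k A_{jk} B_{ki}.
For i=2, j=1 we need (AB)_{12}:
A_{11} * B_{12} = -4 * 2 = -8
A_{12} * B_{22} = 0 * -1 = 0
Sum = -8 + 0 = -8

-8


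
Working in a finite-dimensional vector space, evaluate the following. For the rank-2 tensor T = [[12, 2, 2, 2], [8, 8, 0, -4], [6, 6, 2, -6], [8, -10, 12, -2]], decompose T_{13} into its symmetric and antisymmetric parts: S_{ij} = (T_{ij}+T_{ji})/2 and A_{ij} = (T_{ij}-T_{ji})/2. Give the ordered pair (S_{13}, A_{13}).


T_{13} = 2
T_{31} = 6
S_{13} = (2 + 6)/2 = 8/2 = 4
A_{13} = (2 - 6)/2 = -4/2 = -2
Check: S + A = 4 + -2 = 2 = T_{13}.

(4, -2)


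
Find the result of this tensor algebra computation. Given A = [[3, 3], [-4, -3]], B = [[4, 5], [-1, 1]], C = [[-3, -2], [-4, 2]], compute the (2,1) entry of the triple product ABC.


(ABC)_{21} = sum_m (AB)_{2m} C_{m1}. First compute row 2 of AB.
(AB)_{21} = -4*4 + -3*-1 = -13
(AB)_{22} = -4*5 + -3*1 = -23
Now contract with column 1 of C:
(AB)_{21} * C_{11} = -13 * -3 = 39
(AB)_{22} * C_{21} = -23 * -4 = 92
(ABC)_{21} = 39 + 92 = 131

131


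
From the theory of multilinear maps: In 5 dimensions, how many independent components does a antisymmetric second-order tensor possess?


A antisymmetric rank-2 tensor in d dimensions has d(d-1)/2 independent components.
d = 5
d(d-1)/2 = 5 * 4 / 2 = 20 / 2 = 10

10
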